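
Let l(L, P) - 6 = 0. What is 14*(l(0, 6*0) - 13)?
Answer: -98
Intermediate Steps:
l(L, P) = 6 (l(L, P) = 6 + 0 = 6)
14*(l(0, 6*0) - 13) = 14*(6 - 13) = 14*(-7) = -98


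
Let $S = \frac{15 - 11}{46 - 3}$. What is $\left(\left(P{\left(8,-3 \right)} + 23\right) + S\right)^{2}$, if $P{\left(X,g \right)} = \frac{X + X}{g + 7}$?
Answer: $\frac{1357225}{1849} \approx 734.03$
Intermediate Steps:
$P{\left(X,g \right)} = \frac{2 X}{7 + g}$
$S = \frac{4}{43}$ ($S = \frac{15 - 11}{43} = 4 \cdot \frac{1}{43} = \frac{4}{43} \approx 0.093023$)
$\left(\left(P{\left(8,-3 \right)} + 23\right) + S\right)^{2} = \left(\left(2 \cdot 8 \frac{1}{7 - 3} + 23\right) + \frac{4}{43}\right)^{2} = \left(\left(2 \cdot 8 \cdot \frac{1}{4} + 23\right) + \frac{4}{43}\right)^{2} = \left(\left(4 + 23\right) + \frac{4}{43}\right)^{2} = \left(27 + \frac{4}{43}\right)^{2} = \left(\frac{1165}{43}\right)^{2} = \frac{1357225}{1849}$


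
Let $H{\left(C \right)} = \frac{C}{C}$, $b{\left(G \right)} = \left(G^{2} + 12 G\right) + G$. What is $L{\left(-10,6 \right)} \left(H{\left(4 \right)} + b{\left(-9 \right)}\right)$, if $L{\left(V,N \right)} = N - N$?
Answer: $0$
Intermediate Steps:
$b{\left(G \right)} = G^{2} + 13 G$
$L{\left(V,N \right)} = 0$
$H{\left(C \right)} = 1$
$L{\left(-10,6 \right)} \left(H{\left(4 \right)} + b{\left(-9 \right)}\right) = 0 \left(1 - 9 \left(13 - 9\right)\right) = 0 \left(1 - 36\right) = 0 \left(-35\right) = 0$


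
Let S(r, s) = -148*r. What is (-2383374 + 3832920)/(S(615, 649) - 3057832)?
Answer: -103539/224918 ≈ -0.46034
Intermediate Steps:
(-2383374 + 3832920)/(S(615, 649) - 3057832) = (-2383374 + 3832920)/(-148*615 - 3057832) = 1449546/(-91020 - 3057832) = 1449546/(-3148852) = 1449546*(-1/3148852) = -103539/224918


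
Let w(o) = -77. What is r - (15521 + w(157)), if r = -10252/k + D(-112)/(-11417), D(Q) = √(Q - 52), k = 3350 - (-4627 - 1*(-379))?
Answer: -58676882/3799 - 2*I*√41/11417 ≈ -15445.0 - 0.0011217*I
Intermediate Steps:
k = 7598 (k = 3350 - (-4627 + 379) = 3350 - 1*(-4248) = 3350 + 4248 = 7598)
D(Q) = √(-52 + Q)
r = -5126/3799 - 2*I*√41/11417 (r = -10252/7598 + √(-52 - 112)/(-11417) = -10252*1/7598 + √(-164)*(-1/11417) = -5126/3799 + (2*I*√41)*(-1/11417) = -5126/3799 - 2*I*√41/11417 ≈ -1.3493 - 0.0011217*I)
r - (15521 + w(157)) = (-5126/3799 - 2*I*√41/11417) - (15521 - 77) = (-5126/3799 - 2*I*√41/11417) - 1*15444 = (-5126/3799 - 2*I*√41/11417) - 15444 = -58676882/3799 - 2*I*√41/11417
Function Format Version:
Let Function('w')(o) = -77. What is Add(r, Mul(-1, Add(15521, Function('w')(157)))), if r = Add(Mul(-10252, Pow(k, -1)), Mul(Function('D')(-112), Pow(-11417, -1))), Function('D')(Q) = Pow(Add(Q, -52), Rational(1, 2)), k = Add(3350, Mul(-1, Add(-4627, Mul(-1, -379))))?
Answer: Add(Rational(-58676882, 3799), Mul(Rational(-2, 11417), I, Pow(41, Rational(1, 2)))) ≈ Add(-15445., Mul(-0.0011217, I))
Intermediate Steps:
k = 7598 (k = Add(3350, Mul(-1, Add(-4627, 379))) = Add(3350, Mul(-1, -4248)) = Add(3350, 4248) = 7598)
Function('D')(Q) = Pow(Add(-52, Q), Rational(1, 2))
r = Add(Rational(-5126, 3799), Mul(Rational(-2, 11417), I, Pow(41, Rational(1, 2)))) (r = Add(Mul(-10252, Pow(7598, -1)), Mul(Pow(Add(-52, -112), Rational(1, 2)), Pow(-11417, -1))) = Add(Mul(-10252, Rational(1, 7598)), Mul(Pow(-164, Rational(1, 2)), Rational(-1, 11417))) = Add(Rational(-5126, 3799), Mul(Mul(2, I, Pow(41, Rational(1, 2))), Rational(-1, 11417))) = Add(Rational(-5126, 3799), Mul(Rational(-2, 11417), I, Pow(41, Rational(1, 2)))) ≈ Add(-1.3493, Mul(-0.0011217, I)))
Add(r, Mul(-1, Add(15521, Function('w')(157)))) = Add(Add(Rational(-5126, 3799), Mul(Rational(-2, 11417), I, Pow(41, Rational(1, 2)))), Mul(-1, Add(15521, -77))) = Add(Add(Rational(-5126, 3799), Mul(Rational(-2, 11417), I, Pow(41, Rational(1, 2)))), Mul(-1, 15444)) = Add(Add(Rational(-5126, 3799), Mul(Rational(-2, 11417), I, Pow(41, Rational(1, 2)))), -15444) = Add(Rational(-58676882, 3799), Mul(Rational(-2, 11417), I, Pow(41, Rational(1, 2))))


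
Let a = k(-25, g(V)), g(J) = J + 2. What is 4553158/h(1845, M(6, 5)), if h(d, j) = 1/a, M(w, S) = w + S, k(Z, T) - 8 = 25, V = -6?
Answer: 150254214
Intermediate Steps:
g(J) = 2 + J
k(Z, T) = 33 (k(Z, T) = 8 + 25 = 33)
a = 33
M(w, S) = S + w
h(d, j) = 1/33
4553158/h(1845, M(6, 5)) = 4553158/(1/33) = 4553158*33 = 150254214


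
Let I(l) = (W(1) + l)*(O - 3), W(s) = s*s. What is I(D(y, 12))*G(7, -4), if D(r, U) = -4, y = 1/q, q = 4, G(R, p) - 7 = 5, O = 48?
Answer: -1620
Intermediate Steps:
G(R, p) = 12 (G(R, p) = 7 + 5 = 12)
W(s) = s**2
y = 1/4 ≈ 0.25000
I(l) = 45 + 45*l (I(l) = (1**2 + l)*(48 - 3) = (1 + l)*45 = 45 + 45*l)
I(D(y, 12))*G(7, -4) = (45 + 45*(-4))*12 = (45 - 180)*12 = -135*12 = -1620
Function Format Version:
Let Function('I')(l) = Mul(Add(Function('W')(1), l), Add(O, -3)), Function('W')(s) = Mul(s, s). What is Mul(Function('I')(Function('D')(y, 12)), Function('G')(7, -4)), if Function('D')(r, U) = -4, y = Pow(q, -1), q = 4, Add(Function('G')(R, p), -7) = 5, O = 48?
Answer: -1620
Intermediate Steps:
Function('G')(R, p) = 12 (Function('G')(R, p) = Add(7, 5) = 12)
Function('W')(s) = Pow(s, 2)
y = Rational(1, 4) (y = Pow(4, -1) = Rational(1, 4) ≈ 0.25000)
Function('I')(l) = Add(45, Mul(45, l)) (Function('I')(l) = Mul(Add(Pow(1, 2), l), Add(48, -3)) = Mul(Add(1, l), 45) = Add(45, Mul(45, l)))
Mul(Function('I')(Function('D')(y, 12)), Function('G')(7, -4)) = Mul(Add(45, Mul(45, -4)), 12) = Mul(Add(45, -180), 12) = Mul(-135, 12) = -1620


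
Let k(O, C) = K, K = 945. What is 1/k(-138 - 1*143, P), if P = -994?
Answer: 1/945 ≈ 0.0010582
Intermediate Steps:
k(O, C) = 945
1/k(-138 - 1*143, P) = 1/945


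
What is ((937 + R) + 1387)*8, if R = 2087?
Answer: 35288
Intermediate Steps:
((937 + R) + 1387)*8 = ((937 + 2087) + 1387)*8 = (3024 + 1387)*8 = 4411*8 = 35288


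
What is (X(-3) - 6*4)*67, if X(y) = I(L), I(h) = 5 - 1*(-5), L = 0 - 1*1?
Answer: -938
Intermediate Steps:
L = -1 (L = 0 - 1 = -1)
I(h) = 10 (I(h) = 5 + 5 = 10)
X(y) = 10
(X(-3) - 6*4)*67 = (10 - 6*4)*67 = (10 - 24)*67 = -14*67 = -938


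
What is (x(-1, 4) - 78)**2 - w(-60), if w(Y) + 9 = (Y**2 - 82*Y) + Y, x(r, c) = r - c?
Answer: -1562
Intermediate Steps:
w(Y) = -9 + Y**2 - 81*Y (w(Y) = -9 + ((Y**2 - 82*Y) + Y) = -9 + (Y**2 - 81*Y) = -9 + Y**2 - 81*Y)
(x(-1, 4) - 78)**2 - w(-60) = ((-1 - 1*4) - 78)**2 - (-9 + (-60)**2 - 81*(-60)) = ((-1 - 4) - 78)**2 - (-9 + 3600 + 4860) = (-5 - 78)**2 - 1*8451 = (-83)**2 - 8451 = 6889 - 8451 = -1562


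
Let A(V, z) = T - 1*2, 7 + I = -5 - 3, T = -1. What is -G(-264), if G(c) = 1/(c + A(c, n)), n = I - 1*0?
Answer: 1/267 ≈ 0.0037453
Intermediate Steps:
I = -15 (I = -7 + (-5 - 3) = -7 - 8 = -15)
n = -15 (n = -15 - 1*0 = -15 + 0 = -15)
A(V, z) = -3 (A(V, z) = -1 - 1*2 = -1 - 2 = -3)
G(c) = 1/(-3 + c) (G(c) = 1/(c - 3) = 1/(-3 + c))
-G(-264) = -1/(-3 - 264) = -1/(-267) = -1*(-1/267) = 1/267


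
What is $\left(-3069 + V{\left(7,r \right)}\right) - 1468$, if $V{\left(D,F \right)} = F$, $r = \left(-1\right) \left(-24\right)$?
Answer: $-4513$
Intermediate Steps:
$r = 24$
$\left(-3069 + V{\left(7,r \right)}\right) - 1468 = \left(-3069 + 24\right) - 1468 = -3045 - 1468 = -4513$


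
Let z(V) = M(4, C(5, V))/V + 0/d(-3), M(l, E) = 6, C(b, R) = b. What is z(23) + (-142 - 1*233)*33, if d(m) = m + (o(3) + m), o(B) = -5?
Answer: -284619/23 ≈ -12375.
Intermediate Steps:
d(m) = -5 + 2*m (d(m) = m + (-5 + m) = -5 + 2*m)
z(V) = 6/V (z(V) = 6/V + 0/(-5 + 2*(-3)) = 6/V + 0/(-5 - 6) = 6/V + 0/(-11) = 6/V + 0*(-1/11) = 6/V + 0 = 6/V)
z(23) + (-142 - 1*233)*33 = 6/23 + (-142 - 1*233)*33 = 6*(1/23) + (-142 - 233)*33 = 6/23 - 375*33 = 6/23 - 12375 = -284619/23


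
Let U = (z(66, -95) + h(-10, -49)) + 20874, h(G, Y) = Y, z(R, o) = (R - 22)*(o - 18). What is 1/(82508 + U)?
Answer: 1/98361 ≈ 1.0167e-5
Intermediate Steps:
z(R, o) = (-22 + R)*(-18 + o)
U = 15853 (U = ((396 - 22*(-95) - 18*66 + 66*(-95)) - 49) + 20874 = ((396 + 2090 - 1188 - 6270) - 49) + 20874 = (-4972 - 49) + 20874 = -5021 + 20874 = 15853)
1/(82508 + U) = 1/(82508 + 15853) = 1/98361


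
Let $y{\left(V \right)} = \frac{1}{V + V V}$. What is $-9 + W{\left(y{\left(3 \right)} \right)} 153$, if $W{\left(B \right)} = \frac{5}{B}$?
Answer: $9171$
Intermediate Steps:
$y{\left(V \right)} = \frac{1}{V + V^{2}}$
$-9 + W{\left(y{\left(3 \right)} \right)} 153 = -9 + \frac{5}{\frac{1}{3} \frac{1}{1 + 3}} \cdot 153 = -9 + \frac{5}{\frac{1}{3} \cdot \frac{1}{4}} \cdot 153 = -9 + 5 \frac{1}{\frac{1}{12}} \cdot 153 = -9 + 5 \cdot 12 \cdot 153 = -9 + 60 \cdot 153 = -9 + 9180 = 9171$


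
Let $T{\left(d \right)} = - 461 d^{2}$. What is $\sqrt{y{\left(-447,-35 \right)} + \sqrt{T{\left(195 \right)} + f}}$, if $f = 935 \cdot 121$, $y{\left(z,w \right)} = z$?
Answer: $\sqrt{-447 + i \sqrt{17416390}} \approx 43.302 + 48.188 i$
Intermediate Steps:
$f = 113135$
$\sqrt{y{\left(-447,-35 \right)} + \sqrt{T{\left(195 \right)} + f}} = \sqrt{-447 + \sqrt{- 461 \cdot 195^{2} + 113135}} = \sqrt{-447 + \sqrt{\left(-461\right) 38025 + 113135}} = \sqrt{-447 + \sqrt{-17529525 + 113135}} = \sqrt{-447 + \sqrt{-17416390}} = \sqrt{-447 + i \sqrt{17416390}}$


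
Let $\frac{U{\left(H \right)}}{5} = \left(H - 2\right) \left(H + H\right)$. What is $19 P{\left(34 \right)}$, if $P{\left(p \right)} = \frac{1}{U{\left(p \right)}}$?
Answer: $\frac{19}{10880} \approx 0.0017463$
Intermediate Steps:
$U{\left(H \right)} = 10 H \left(-2 + H\right)$ ($U{\left(H \right)} = 5 \left(H - 2\right) \left(H + H\right) = 5 \left(-2 + H\right) 2 H = 5 \cdot 2 H \left(-2 + H\right) = 10 H \left(-2 + H\right)$)
$P{\left(p \right)} = \frac{1}{10 p \left(-2 + p\right)}$
$19 P{\left(34 \right)} = 19 \frac{1}{10 \cdot 34 \left(-2 + 34\right)} = 19 \cdot \frac{1}{10} \cdot \frac{1}{34} \cdot \frac{1}{32} = 19 \cdot \frac{1}{10880} = \frac{19}{10880}$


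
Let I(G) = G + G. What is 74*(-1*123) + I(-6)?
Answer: -9114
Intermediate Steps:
I(G) = 2*G
74*(-1*123) + I(-6) = 74*(-1*123) + 2*(-6) = 74*(-123) - 12 = -9102 - 12 = -9114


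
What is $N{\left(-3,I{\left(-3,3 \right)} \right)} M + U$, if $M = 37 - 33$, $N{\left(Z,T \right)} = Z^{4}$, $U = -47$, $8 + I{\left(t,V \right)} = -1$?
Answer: $277$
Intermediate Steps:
$I{\left(t,V \right)} = -9$ ($I{\left(t,V \right)} = -8 - 1 = -9$)
$M = 4$ ($M = 37 - 33 = 4$)
$N{\left(-3,I{\left(-3,3 \right)} \right)} M + U = \left(-3\right)^{4} \cdot 4 - 47 = 81 \cdot 4 - 47 = 324 - 47 = 277$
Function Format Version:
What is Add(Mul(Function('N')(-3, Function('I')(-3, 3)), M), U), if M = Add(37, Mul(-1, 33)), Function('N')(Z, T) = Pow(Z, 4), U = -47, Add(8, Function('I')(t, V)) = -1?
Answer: 277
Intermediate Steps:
Function('I')(t, V) = -9 (Function('I')(t, V) = Add(-8, -1) = -9)
M = 4 (M = Add(37, -33) = 4)
Add(Mul(Function('N')(-3, Function('I')(-3, 3)), M), U) = Add(Mul(Pow(-3, 4), 4), -47) = Add(Mul(81, 4), -47) = Add(324, -47) = 277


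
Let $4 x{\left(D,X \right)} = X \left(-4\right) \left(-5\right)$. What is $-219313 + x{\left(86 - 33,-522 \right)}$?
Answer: $-221923$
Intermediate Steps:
$x{\left(D,X \right)} = 5 X$ ($x{\left(D,X \right)} = \frac{X \left(-4\right) \left(-5\right)}{4} = \frac{- 4 X \left(-5\right)}{4} = \frac{20 X}{4} = 5 X$)
$-219313 + x{\left(86 - 33,-522 \right)} = -219313 + 5 \left(-522\right) = -219313 - 2610 = -221923$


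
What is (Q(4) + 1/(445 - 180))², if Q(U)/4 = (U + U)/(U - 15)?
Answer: 71723961/8497225 ≈ 8.4409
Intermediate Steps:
Q(U) = 8*U/(-15 + U) (Q(U) = 4*((U + U)/(U - 15)) = 4*((2*U)/(-15 + U)) = 4*(2*U/(-15 + U)) = 8*U/(-15 + U))
(Q(4) + 1/(445 - 180))² = (8*4/(-15 + 4) + 1/(445 - 180))² = (8*4/(-11) + 1/265)² = (8*4*(-1/11) + 1/265)² = (-32/11 + 1/265)² = (-8469/2915)² = 71723961/8497225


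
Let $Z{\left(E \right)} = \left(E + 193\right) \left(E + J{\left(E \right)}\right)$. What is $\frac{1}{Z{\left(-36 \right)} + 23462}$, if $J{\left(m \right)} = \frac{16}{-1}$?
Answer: $\frac{1}{15298} \approx 6.5368 \cdot 10^{-5}$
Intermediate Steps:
$J{\left(m \right)} = -16$ ($J{\left(m \right)} = 16 \left(-1\right) = -16$)
$Z{\left(E \right)} = \left(-16 + E\right) \left(193 + E\right)$ ($Z{\left(E \right)} = \left(E + 193\right) \left(E - 16\right) = \left(193 + E\right) \left(-16 + E\right) = \left(-16 + E\right) \left(193 + E\right)$)
$\frac{1}{Z{\left(-36 \right)} + 23462} = \frac{1}{\left(-3088 + \left(-36\right)^{2} + 177 \left(-36\right)\right) + 23462} = \frac{1}{\left(-3088 + 1296 - 6372\right) + 23462} = \frac{1}{-8164 + 23462} = \frac{1}{15298}$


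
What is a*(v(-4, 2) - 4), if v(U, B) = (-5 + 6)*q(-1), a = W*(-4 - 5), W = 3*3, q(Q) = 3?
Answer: 81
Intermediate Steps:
W = 9
a = -81 (a = 9*(-4 - 5) = 9*(-9) = -81)
v(U, B) = 3 (v(U, B) = (-5 + 6)*3 = 1*3 = 3)
a*(v(-4, 2) - 4) = -81*(3 - 4) = -81*(-1) = 81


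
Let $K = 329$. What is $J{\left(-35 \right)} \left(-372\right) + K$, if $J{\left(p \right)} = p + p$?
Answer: $26369$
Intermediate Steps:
$J{\left(p \right)} = 2 p$
$J{\left(-35 \right)} \left(-372\right) + K = 2 \left(-35\right) \left(-372\right) + 329 = \left(-70\right) \left(-372\right) + 329 = 26040 + 329 = 26369$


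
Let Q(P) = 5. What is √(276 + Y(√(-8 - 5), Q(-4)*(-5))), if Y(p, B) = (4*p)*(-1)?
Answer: 2*√(69 - I*√13) ≈ 16.619 - 0.43391*I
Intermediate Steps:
Y(p, B) = -4*p
√(276 + Y(√(-8 - 5), Q(-4)*(-5))) = √(276 - 4*√(-8 - 5)) = √(276 - 4*I*√13)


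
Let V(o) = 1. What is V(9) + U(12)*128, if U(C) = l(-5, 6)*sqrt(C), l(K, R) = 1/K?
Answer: 1 - 256*sqrt(3)/5 ≈ -87.681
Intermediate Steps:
U(C) = -sqrt(C)/5 (U(C) = sqrt(C)/(-5) = -sqrt(C)/5)
V(9) + U(12)*128 = 1 - 2*sqrt(3)/5*128 = 1 - 256*sqrt(3)/5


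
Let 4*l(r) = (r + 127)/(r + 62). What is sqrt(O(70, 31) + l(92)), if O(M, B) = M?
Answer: sqrt(6674206)/308 ≈ 8.3878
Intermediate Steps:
l(r) = (127 + r)/(4*(62 + r)) (l(r) = ((r + 127)/(r + 62))/4 = ((127 + r)/(62 + r))/4 = (127 + r)/(4*(62 + r)))
sqrt(O(70, 31) + l(92)) = sqrt(70 + (127 + 92)/(4*(62 + 92))) = sqrt(70 + (1/4)*219/154) = sqrt(70 + (1/4)*(1/154)*219) = sqrt(70 + 219/616) = sqrt(43339/616) = sqrt(6674206)/308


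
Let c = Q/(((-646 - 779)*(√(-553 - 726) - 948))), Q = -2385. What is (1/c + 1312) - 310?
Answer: 23086/53 + 95*I*√1279/159 ≈ 435.58 + 21.368*I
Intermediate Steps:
c = -2385/(1350900 - 1425*I*√1279) (c = -2385*1/((-646 - 779)*(√(-553 - 726) - 948)) = -2385*(-1/(1425*(√(-1279) - 948))) = -2385*(-1/(1425*(I*√1279 - 948))) = -2385*(-1/(1425*(-948 + I*√1279))) = -2385/(1350900 - 1425*I*√1279) ≈ -0.001763 - 6.6508e-5*I)
(1/c + 1312) - 310 = (1/(-150732/85498385 - 159*I*√1279/85498385) + 1312) - 310 = (1312 + 1/(-150732/85498385 - 159*I*√1279/85498385)) - 310 = 1002 + 1/(-150732/85498385 - 159*I*√1279/85498385)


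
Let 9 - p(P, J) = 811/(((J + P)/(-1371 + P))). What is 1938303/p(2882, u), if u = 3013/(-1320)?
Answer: -2455976565927/527781559 ≈ -4653.4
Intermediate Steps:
u = -3013/1320 (u = 3013*(-1/1320) = -3013/1320 ≈ -2.2826)
p(P, J) = 9 - 811*(-1371 + P)/(J + P) (p(P, J) = 9 - 811/((J + P)/(-1371 + P)) = 9 - 811*(-1371 + P)/(J + P))
1938303/p(2882, u) = 1938303/(((1111881 - 802*2882 + 9*(-3013/1320))/(-3013/1320 + 2882))) = 1938303/(((1111881 - 2311364 - 9039/440)/(3801227/1320))) = 1938303/(((1320/3801227)*(-527781559/440))) = 1938303/(-1583344677/3801227) = 1938303*(-3801227/1583344677) = -2455976565927/527781559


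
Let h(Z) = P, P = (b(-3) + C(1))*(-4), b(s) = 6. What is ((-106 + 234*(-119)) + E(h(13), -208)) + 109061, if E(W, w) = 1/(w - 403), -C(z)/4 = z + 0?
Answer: 49557598/611 ≈ 81109.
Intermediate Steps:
C(z) = -4*z (C(z) = -4*(z + 0) = -4*z)
P = -8 (P = (6 - 4*1)*(-4) = (6 - 4)*(-4) = 2*(-4) = -8)
h(Z) = -8
E(W, w) = 1/(-403 + w)
((-106 + 234*(-119)) + E(h(13), -208)) + 109061 = ((-106 + 234*(-119)) + 1/(-403 - 208)) + 109061 = ((-106 - 27846) + 1/(-611)) + 109061 = (-27952 - 1/611) + 109061 = -17078673/611 + 109061 = 49557598/611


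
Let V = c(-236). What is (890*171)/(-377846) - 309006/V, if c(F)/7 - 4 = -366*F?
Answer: -7456424517/8159584370 ≈ -0.91382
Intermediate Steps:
c(F) = 28 - 2562*F (c(F) = 28 + 7*(-366*F) = 28 - 2562*F)
V = 604660 (V = 28 - 2562*(-236) = 28 + 604632 = 604660)
(890*171)/(-377846) - 309006/V = (890*171)/(-377846) - 309006/604660 = 152190*(-1/377846) - 309006*1/604660 = -76095/188923 - 154503/302330 = -7456424517/8159584370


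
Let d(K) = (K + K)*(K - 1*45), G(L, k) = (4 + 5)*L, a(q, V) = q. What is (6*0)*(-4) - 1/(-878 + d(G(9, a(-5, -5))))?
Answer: -1/4954 ≈ -0.00020186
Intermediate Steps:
G(L, k) = 9*L
d(K) = 2*K*(-45 + K) (d(K) = (2*K)*(K - 45) = (2*K)*(-45 + K) = 2*K*(-45 + K))
(6*0)*(-4) - 1/(-878 + d(G(9, a(-5, -5)))) = (6*0)*(-4) - 1/(-878 + 2*(9*9)*(-45 + 9*9)) = 0*(-4) - 1/(-878 + 2*81*(-45 + 81)) = 0 - 1/(-878 + 2*81*36) = 0 - 1/(-878 + 5832) = 0 - 1/4954 = -1/4954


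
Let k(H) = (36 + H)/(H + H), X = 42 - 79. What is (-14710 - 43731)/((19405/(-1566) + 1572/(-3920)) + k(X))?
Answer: 1659232326780/362814583 ≈ 4573.2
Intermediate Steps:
X = -37
k(H) = (36 + H)/(2*H) (k(H) = (36 + H)/((2*H)) = (36 + H)*(1/(2*H)) = (36 + H)/(2*H))
(-14710 - 43731)/((19405/(-1566) + 1572/(-3920)) + k(X)) = (-14710 - 43731)/((19405/(-1566) + 1572/(-3920)) + (½)*(36 - 37)/(-37)) = -58441/((19405*(-1/1566) + 1572*(-1/3920)) + (½)*(-1/37)*(-1)) = -58441/((-19405/1566 - 393/980) + 1/74) = -58441/(-9816169/767340 + 1/74) = -58441/(-362814583/28391580) = -58441*(-28391580/362814583) = 1659232326780/362814583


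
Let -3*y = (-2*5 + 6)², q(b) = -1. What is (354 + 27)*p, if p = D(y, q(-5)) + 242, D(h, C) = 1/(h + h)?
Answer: 2949321/32 ≈ 92166.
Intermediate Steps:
y = -16/3 (y = -(-2*5 + 6)²/3 = -(-10 + 6)²/3 = -⅓*(-4)² = -⅓*16 = -16/3 ≈ -5.3333)
D(h, C) = 1/(2*h)
p = 7741/32 (p = 1/(2*(-16/3)) + 242 = (½)*(-3/16) + 242 = -3/32 + 242 = 7741/32 ≈ 241.91)
(354 + 27)*p = (354 + 27)*(7741/32) = 381*(7741/32) = 2949321/32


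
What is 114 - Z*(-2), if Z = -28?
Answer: 58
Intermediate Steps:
114 - Z*(-2) = 114 - (-28)*(-2) = 114 - 1*56 = 114 - 56 = 58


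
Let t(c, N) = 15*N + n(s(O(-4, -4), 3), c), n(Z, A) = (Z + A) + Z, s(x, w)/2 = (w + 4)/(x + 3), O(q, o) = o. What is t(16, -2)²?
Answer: 1764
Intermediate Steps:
s(x, w) = 2*(4 + w)/(3 + x) (s(x, w) = 2*((w + 4)/(x + 3)) = 2*((4 + w)/(3 + x)) = 2*(4 + w)/(3 + x))
n(Z, A) = A + 2*Z (n(Z, A) = (A + Z) + Z = A + 2*Z)
t(c, N) = -28 + c + 15*N (t(c, N) = 15*N + (c + 2*(2*(4 + 3)/(3 - 4))) = 15*N + (c + 2*(2*7/(-1))) = 15*N + (c + 2*(2*(-1)*7)) = 15*N + (c + 2*(-14)) = 15*N + (c - 28) = 15*N + (-28 + c) = -28 + c + 15*N)
t(16, -2)² = (-28 + 16 + 15*(-2))² = (-28 + 16 - 30)² = (-42)² = 1764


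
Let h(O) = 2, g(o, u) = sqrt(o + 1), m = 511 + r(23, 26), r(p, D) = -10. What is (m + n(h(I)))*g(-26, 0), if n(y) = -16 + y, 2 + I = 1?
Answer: 2435*I ≈ 2435.0*I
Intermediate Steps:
I = -1 (I = -2 + 1 = -1)
m = 501 (m = 511 - 10 = 501)
g(o, u) = sqrt(1 + o)
(m + n(h(I)))*g(-26, 0) = (501 + (-16 + 2))*sqrt(1 - 26) = (501 - 14)*sqrt(-25) = 487*(5*I) = 2435*I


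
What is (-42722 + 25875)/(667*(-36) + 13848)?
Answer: 16847/10164 ≈ 1.6575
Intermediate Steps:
(-42722 + 25875)/(667*(-36) + 13848) = -16847/(-24012 + 13848) = -16847/(-10164) = -16847*(-1/10164) = 16847/10164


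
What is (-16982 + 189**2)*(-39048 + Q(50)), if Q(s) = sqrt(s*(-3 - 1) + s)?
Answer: -731720472 + 93695*I*sqrt(6) ≈ -7.3172e+8 + 2.2951e+5*I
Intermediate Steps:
Q(s) = sqrt(3)*sqrt(-s) (Q(s) = sqrt(s*(-4) + s) = sqrt(-4*s + s) = sqrt(-3*s) = sqrt(3)*sqrt(-s))
(-16982 + 189**2)*(-39048 + Q(50)) = (-16982 + 189**2)*(-39048 + sqrt(3)*sqrt(-1*50)) = (-16982 + 35721)*(-39048 + sqrt(3)*sqrt(-50)) = 18739*(-39048 + sqrt(3)*(5*I*sqrt(2))) = 18739*(-39048 + 5*I*sqrt(6)) = -731720472 + 93695*I*sqrt(6)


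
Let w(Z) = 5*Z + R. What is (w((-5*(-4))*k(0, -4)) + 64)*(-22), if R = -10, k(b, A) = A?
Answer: 7612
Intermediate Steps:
w(Z) = -10 + 5*Z (w(Z) = 5*Z - 10 = -10 + 5*Z)
(w((-5*(-4))*k(0, -4)) + 64)*(-22) = ((-10 + 5*(-5*(-4)*(-4))) + 64)*(-22) = ((-10 + 5*(20*(-4))) + 64)*(-22) = ((-10 + 5*(-80)) + 64)*(-22) = ((-10 - 400) + 64)*(-22) = (-410 + 64)*(-22) = -346*(-22) = 7612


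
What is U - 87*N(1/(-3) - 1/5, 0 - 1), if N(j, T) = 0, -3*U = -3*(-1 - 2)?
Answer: -3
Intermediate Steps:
U = -3 (U = -(-1)*(-1 - 2) = -(-1)*(-3) = -⅓*9 = -3)
U - 87*N(1/(-3) - 1/5, 0 - 1) = -3 - 87*0 = -3 + 0 = -3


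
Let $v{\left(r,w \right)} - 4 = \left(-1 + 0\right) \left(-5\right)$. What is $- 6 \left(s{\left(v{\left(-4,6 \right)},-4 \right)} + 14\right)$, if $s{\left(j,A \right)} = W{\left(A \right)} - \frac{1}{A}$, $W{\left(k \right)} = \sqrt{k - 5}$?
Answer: $- \frac{171}{2} - 18 i \approx -85.5 - 18.0 i$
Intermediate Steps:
$W{\left(k \right)} = \sqrt{-5 + k}$
$v{\left(r,w \right)} = 9$ ($v{\left(r,w \right)} = 4 + \left(-1 + 0\right) \left(-5\right) = 4 - -5 = 4 + 5 = 9$)
$s{\left(j,A \right)} = \sqrt{-5 + A} - \frac{1}{A}$
$- 6 \left(s{\left(v{\left(-4,6 \right)},-4 \right)} + 14\right) = - 6 \left(\left(\sqrt{-5 - 4} - \frac{1}{-4}\right) + 14\right) = - 6 \left(\left(\sqrt{-9} - - \frac{1}{4}\right) + 14\right) = - 6 \left(\left(3 i + \frac{1}{4}\right) + 14\right) = - 6 \left(\left(\frac{1}{4} + 3 i\right) + 14\right) = - 6 \left(\frac{57}{4} + 3 i\right) = - \frac{171}{2} - 18 i$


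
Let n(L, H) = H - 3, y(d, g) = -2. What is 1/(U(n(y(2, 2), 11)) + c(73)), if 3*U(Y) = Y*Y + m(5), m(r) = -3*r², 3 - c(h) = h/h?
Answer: -⅗ ≈ -0.60000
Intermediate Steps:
c(h) = 2 (c(h) = 3 - h/h = 3 - 1*1 = 3 - 1 = 2)
n(L, H) = -3 + H
U(Y) = -25 + Y²/3 (U(Y) = (Y*Y - 3*5²)/3 = (Y² - 3*25)/3 = (Y² - 75)/3 = (-75 + Y²)/3 = -25 + Y²/3)
1/(U(n(y(2, 2), 11)) + c(73)) = 1/((-25 + (-3 + 11)²/3) + 2) = 1/((-25 + (⅓)*8²) + 2) = 1/((-25 + (⅓)*64) + 2) = 1/((-25 + 64/3) + 2) = 1/(-11/3 + 2) = 1/(-5/3) = -⅗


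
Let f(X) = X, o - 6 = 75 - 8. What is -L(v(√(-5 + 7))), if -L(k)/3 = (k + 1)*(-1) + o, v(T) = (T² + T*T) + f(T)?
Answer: 204 - 3*√2 ≈ 199.76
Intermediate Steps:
o = 73 (o = 6 + (75 - 8) = 6 + 67 = 73)
v(T) = T + 2*T² (v(T) = (T² + T*T) + T = (T² + T²) + T = 2*T² + T = T + 2*T²)
L(k) = -216 + 3*k (L(k) = -3*((k + 1)*(-1) + 73) = -3*((1 + k)*(-1) + 73) = -3*((-1 - k) + 73) = -3*(72 - k) = -216 + 3*k)
-L(v(√(-5 + 7))) = -(-216 + 3*(√(-5 + 7)*(1 + 2*√(-5 + 7)))) = -(-216 + 3*(√2*(1 + 2*√2))) = -(-216 + 3*√2*(1 + 2*√2)) = 216 - 3*√2*(1 + 2*√2)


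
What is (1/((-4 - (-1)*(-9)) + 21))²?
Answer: 1/64 ≈ 0.015625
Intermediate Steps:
(1/((-4 - (-1)*(-9)) + 21))² = (1/((-4 - 1*9) + 21))² = (1/((-4 - 9) + 21))² = (1/(-13 + 21))² = (1/8)² = (⅛)² = 1/64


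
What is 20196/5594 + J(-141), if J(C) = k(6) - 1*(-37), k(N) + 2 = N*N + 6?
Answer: 225467/2797 ≈ 80.610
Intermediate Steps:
k(N) = 4 + N**2 (k(N) = -2 + (N*N + 6) = -2 + (N**2 + 6) = -2 + (6 + N**2) = 4 + N**2)
J(C) = 77 (J(C) = (4 + 6**2) - 1*(-37) = (4 + 36) + 37 = 40 + 37 = 77)
20196/5594 + J(-141) = 20196/5594 + 77 = 20196*(1/5594) + 77 = 10098/2797 + 77 = 225467/2797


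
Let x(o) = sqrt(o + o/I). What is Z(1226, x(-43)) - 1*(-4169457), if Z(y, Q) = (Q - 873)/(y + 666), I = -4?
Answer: 7888611771/1892 + I*sqrt(129)/3784 ≈ 4.1695e+6 + 0.0030015*I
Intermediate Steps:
x(o) = sqrt(3)*sqrt(o)/2 (x(o) = sqrt(o + o/(-4)) = sqrt(o + o*(-1/4)) = sqrt(o - o/4) = sqrt(3*o/4) = sqrt(3)*sqrt(o)/2)
Z(y, Q) = (-873 + Q)/(666 + y)
Z(1226, x(-43)) - 1*(-4169457) = (-873 + sqrt(3)*sqrt(-43)/2)/(666 + 1226) - 1*(-4169457) = (-873 + sqrt(3)*(I*sqrt(43))/2)/1892 + 4169457 = (-873 + I*sqrt(129)/2)/1892 + 4169457 = (-873/1892 + I*sqrt(129)/3784) + 4169457 = 7888611771/1892 + I*sqrt(129)/3784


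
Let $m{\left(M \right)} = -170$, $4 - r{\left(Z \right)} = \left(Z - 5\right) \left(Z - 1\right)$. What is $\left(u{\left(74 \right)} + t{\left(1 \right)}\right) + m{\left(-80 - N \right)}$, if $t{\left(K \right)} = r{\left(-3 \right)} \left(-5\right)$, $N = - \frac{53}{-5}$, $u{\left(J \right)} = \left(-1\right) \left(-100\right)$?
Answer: $70$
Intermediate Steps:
$u{\left(J \right)} = 100$
$N = \frac{53}{5}$ ($N = \left(-53\right) \left(- \frac{1}{5}\right) = \frac{53}{5} \approx 10.6$)
$r{\left(Z \right)} = 4 - \left(-1 + Z\right) \left(-5 + Z\right)$ ($r{\left(Z \right)} = 4 - \left(Z - 5\right) \left(Z - 1\right) = 4 - \left(-5 + Z\right) \left(-1 + Z\right) = 4 - \left(-1 + Z\right) \left(-5 + Z\right)$)
$t{\left(K \right)} = 140$ ($t{\left(K \right)} = \left(-1 - \left(-3\right)^{2} + 6 \left(-3\right)\right) \left(-5\right) = \left(-1 - 9 - 18\right) \left(-5\right) = \left(-28\right) \left(-5\right) = 140$)
$\left(u{\left(74 \right)} + t{\left(1 \right)}\right) + m{\left(-80 - N \right)} = \left(100 + 140\right) - 170 = 240 - 170 = 70$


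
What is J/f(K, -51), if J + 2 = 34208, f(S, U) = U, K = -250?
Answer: -11402/17 ≈ -670.71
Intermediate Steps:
J = 34206 (J = -2 + 34208 = 34206)
J/f(K, -51) = 34206/(-51) = 34206*(-1/51) = -11402/17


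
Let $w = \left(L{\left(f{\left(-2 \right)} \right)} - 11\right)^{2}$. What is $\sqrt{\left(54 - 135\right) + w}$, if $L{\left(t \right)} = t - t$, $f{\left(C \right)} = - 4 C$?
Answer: $2 \sqrt{10} \approx 6.3246$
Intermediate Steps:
$L{\left(t \right)} = 0$
$w = 121$ ($w = \left(0 - 11\right)^{2} = \left(-11\right)^{2} = 121$)
$\sqrt{\left(54 - 135\right) + w} = \sqrt{\left(54 - 135\right) + 121} = \sqrt{-81 + 121} = \sqrt{40} = 2 \sqrt{10}$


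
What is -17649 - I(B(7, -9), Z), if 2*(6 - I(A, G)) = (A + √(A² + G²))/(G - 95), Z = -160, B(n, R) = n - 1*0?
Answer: -9004057/510 - √25649/510 ≈ -17655.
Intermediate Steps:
B(n, R) = n (B(n, R) = n + 0 = n)
I(A, G) = 6 - (A + √(A² + G²))/(2*(-95 + G)) (I(A, G) = 6 - (A + √(A² + G²))/(2*(G - 95)) = 6 - (A + √(A² + G²))/(2*(-95 + G)))
-17649 - I(B(7, -9), Z) = -17649 - (-1140 - 1*7 - √(7² + (-160)²) + 12*(-160))/(2*(-95 - 160)) = -17649 - (-1140 - 7 - √(49 + 25600) - 1920)/(2*(-255)) = -17649 - (-1)*(-1140 - 7 - √25649 - 1920)/(2*255) = -17649 - (-1)*(-3067 - √25649)/(2*255) = -17649 - (3067/510 + √25649/510) = -17649 + (-3067/510 - √25649/510) = -9004057/510 - √25649/510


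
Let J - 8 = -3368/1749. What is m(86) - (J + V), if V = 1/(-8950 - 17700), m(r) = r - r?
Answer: -283127851/46610850 ≈ -6.0743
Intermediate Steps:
J = 10624/1749 (J = 8 - 3368/1749 = 10624/1749 ≈ 6.0743)
m(r) = 0
V = -1/26650 (V = 1/(-26650) = -1/26650 ≈ -3.7523e-5)
m(86) - (J + V) = 0 - (10624/1749 - 1/26650) = 0 - 1*283127851/46610850 = 0 - 283127851/46610850 = -283127851/46610850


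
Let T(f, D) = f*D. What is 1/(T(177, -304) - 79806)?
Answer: -1/133614 ≈ -7.4842e-6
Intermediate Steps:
T(f, D) = D*f
1/(T(177, -304) - 79806) = 1/(-304*177 - 79806) = 1/(-53808 - 79806) = 1/(-133614) = -1/133614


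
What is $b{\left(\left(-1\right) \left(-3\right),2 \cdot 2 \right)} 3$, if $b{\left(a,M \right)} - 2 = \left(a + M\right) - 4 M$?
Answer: $-21$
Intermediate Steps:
$b{\left(a,M \right)} = 2 + a - 3 M$ ($b{\left(a,M \right)} = 2 - \left(- a + 3 M\right) = 2 + a - 3 M$)
$b{\left(\left(-1\right) \left(-3\right),2 \cdot 2 \right)} 3 = \left(2 - -3 - 3 \cdot 2 \cdot 2\right) 3 = \left(2 + 3 - 12\right) 3 = \left(-7\right) 3 = -21$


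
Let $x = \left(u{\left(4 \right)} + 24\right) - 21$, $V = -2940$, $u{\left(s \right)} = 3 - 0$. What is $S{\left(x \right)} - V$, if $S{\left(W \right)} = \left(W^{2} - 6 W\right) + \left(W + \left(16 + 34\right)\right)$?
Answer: $2996$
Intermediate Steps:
$u{\left(s \right)} = 3$ ($u{\left(s \right)} = 3 + 0 = 3$)
$x = 6$ ($x = \left(3 + 24\right) - 21 = 27 - 21 = 6$)
$S{\left(W \right)} = 50 + W^{2} - 5 W$ ($S{\left(W \right)} = \left(W^{2} - 6 W\right) + \left(W + 50\right) = \left(W^{2} - 6 W\right) + \left(50 + W\right) = 50 + W^{2} - 5 W$)
$S{\left(x \right)} - V = \left(50 + 6^{2} - 30\right) - -2940 = \left(50 + 36 - 30\right) + 2940 = 56 + 2940 = 2996$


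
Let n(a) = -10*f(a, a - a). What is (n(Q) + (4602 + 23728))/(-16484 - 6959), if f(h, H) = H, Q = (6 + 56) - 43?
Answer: -28330/23443 ≈ -1.2085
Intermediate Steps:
Q = 19 (Q = 62 - 43 = 19)
n(a) = 0 (n(a) = -10*(a - a) = -10*0 = 0)
(n(Q) + (4602 + 23728))/(-16484 - 6959) = (0 + (4602 + 23728))/(-16484 - 6959) = (0 + 28330)/(-23443) = 28330*(-1/23443) = -28330/23443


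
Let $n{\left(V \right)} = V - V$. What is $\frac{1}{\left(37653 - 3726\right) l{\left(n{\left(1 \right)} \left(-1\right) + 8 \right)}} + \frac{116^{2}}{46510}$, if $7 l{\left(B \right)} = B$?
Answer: $\frac{1826249633}{6311779080} \approx 0.28934$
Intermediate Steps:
$n{\left(V \right)} = 0$
$l{\left(B \right)} = \frac{B}{7}$
$\frac{1}{\left(37653 - 3726\right) l{\left(n{\left(1 \right)} \left(-1\right) + 8 \right)}} + \frac{116^{2}}{46510} = \frac{1}{\left(37653 - 3726\right) \frac{0 \left(-1\right) + 8}{7}} + \frac{116^{2}}{46510} = \frac{1}{33927 \frac{0 + 8}{7}} + 13456 \cdot \frac{1}{46510} = \frac{1}{33927 \cdot \frac{1}{7} \cdot 8} + \frac{6728}{23255} = \frac{1}{33927 \cdot \frac{8}{7}} + \frac{6728}{23255} = \frac{1}{33927} \cdot \frac{7}{8} + \frac{6728}{23255} = \frac{7}{271416} + \frac{6728}{23255} = \frac{1826249633}{6311779080}$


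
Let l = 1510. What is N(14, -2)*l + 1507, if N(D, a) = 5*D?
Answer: 107207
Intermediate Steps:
N(14, -2)*l + 1507 = (5*14)*1510 + 1507 = 70*1510 + 1507 = 105700 + 1507 = 107207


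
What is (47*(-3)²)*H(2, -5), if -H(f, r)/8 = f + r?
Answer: 10152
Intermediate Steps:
H(f, r) = -8*f - 8*r (H(f, r) = -8*(f + r) = -8*f - 8*r)
(47*(-3)²)*H(2, -5) = (47*(-3)²)*(-8*2 - 8*(-5)) = (47*9)*(-16 + 40) = 423*24 = 10152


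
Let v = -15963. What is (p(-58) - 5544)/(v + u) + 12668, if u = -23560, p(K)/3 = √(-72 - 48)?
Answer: 45516628/3593 - 6*I*√30/39523 ≈ 12668.0 - 0.0008315*I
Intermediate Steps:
p(K) = 6*I*√30 (p(K) = 3*√(-72 - 48) = 3*√(-120) = 3*(2*I*√30) = 6*I*√30)
(p(-58) - 5544)/(v + u) + 12668 = (6*I*√30 - 5544)/(-15963 - 23560) + 12668 = (-5544 + 6*I*√30)/(-39523) + 12668 = (-5544 + 6*I*√30)*(-1/39523) + 12668 = (504/3593 - 6*I*√30/39523) + 12668 = 45516628/3593 - 6*I*√30/39523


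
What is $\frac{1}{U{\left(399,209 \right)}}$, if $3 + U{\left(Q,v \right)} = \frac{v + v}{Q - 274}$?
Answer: $\frac{125}{43} \approx 2.907$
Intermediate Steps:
$U{\left(Q,v \right)} = -3 + \frac{2 v}{-274 + Q}$ ($U{\left(Q,v \right)} = -3 + \frac{v + v}{Q - 274} = -3 + \frac{2 v}{-274 + Q}$)
$\frac{1}{U{\left(399,209 \right)}} = \frac{1}{\frac{1}{-274 + 399} \left(822 - 1197 + 2 \cdot 209\right)} = \frac{1}{\frac{1}{125} \left(822 - 1197 + 418\right)} = \frac{1}{\frac{1}{125} \cdot 43} = \frac{1}{\frac{43}{125}} = \frac{125}{43}$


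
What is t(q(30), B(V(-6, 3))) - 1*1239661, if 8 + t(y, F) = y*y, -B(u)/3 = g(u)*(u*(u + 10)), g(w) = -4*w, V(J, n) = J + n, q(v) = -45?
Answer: -1237644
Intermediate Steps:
B(u) = 12*u**2*(10 + u) (B(u) = -3*(-4*u)*u*(u + 10) = -3*(-4*u)*u*(10 + u) = -(-12)*u**2*(10 + u) = 12*u**2*(10 + u))
t(y, F) = -8 + y**2 (t(y, F) = -8 + y*y = -8 + y**2)
t(q(30), B(V(-6, 3))) - 1*1239661 = (-8 + (-45)**2) - 1*1239661 = (-8 + 2025) - 1239661 = 2017 - 1239661 = -1237644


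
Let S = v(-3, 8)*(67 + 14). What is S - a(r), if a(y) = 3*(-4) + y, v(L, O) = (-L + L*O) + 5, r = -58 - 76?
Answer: -1150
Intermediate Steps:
r = -134
v(L, O) = 5 - L + L*O
a(y) = -12 + y
S = -1296 (S = (5 - 1*(-3) - 3*8)*(67 + 14) = (5 + 3 - 24)*81 = -16*81 = -1296)
S - a(r) = -1296 - (-12 - 134) = -1296 - 1*(-146) = -1296 + 146 = -1150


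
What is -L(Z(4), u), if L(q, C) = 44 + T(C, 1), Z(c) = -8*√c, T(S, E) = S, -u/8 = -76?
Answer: -652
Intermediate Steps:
u = 608 (u = -8*(-76) = 608)
L(q, C) = 44 + C
-L(Z(4), u) = -(44 + 608) = -1*652 = -652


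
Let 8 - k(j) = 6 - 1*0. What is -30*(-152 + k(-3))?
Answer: 4500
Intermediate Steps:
k(j) = 2 (k(j) = 8 - (6 - 1*0) = 8 - (6 + 0) = 8 - 1*6 = 8 - 6 = 2)
-30*(-152 + k(-3)) = -30*(-152 + 2) = -30*(-150) = 4500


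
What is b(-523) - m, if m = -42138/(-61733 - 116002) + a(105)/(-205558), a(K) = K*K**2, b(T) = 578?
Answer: 7104744209837/12178283710 ≈ 583.39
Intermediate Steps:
a(K) = K**3
m = -65696225457/12178283710 (m = -42138/(-61733 - 116002) + 105**3/(-205558) = -42138/(-177735) + 1157625*(-1/205558) = -42138*(-1/177735) - 1157625/205558 = 14046/59245 - 1157625/205558 = -65696225457/12178283710 ≈ -5.3945)
b(-523) - m = 578 - 1*(-65696225457/12178283710) = 578 + 65696225457/12178283710 = 7104744209837/12178283710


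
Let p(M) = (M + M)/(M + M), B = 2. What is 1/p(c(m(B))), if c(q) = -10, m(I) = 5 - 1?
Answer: 1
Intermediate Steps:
m(I) = 4
p(M) = 1 (p(M) = (2*M)/((2*M)) = (2*M)*(1/(2*M)) = 1)
1/p(c(m(B))) = 1/1 = 1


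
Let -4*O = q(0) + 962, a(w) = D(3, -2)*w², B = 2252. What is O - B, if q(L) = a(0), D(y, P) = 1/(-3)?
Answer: -4985/2 ≈ -2492.5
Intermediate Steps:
D(y, P) = -⅓ (D(y, P) = 1*(-⅓) = -⅓)
a(w) = -w²/3
q(L) = 0 (q(L) = -⅓*0² = -⅓*0 = 0)
O = -481/2 (O = -(0 + 962)/4 = -¼*962 = -481/2 ≈ -240.50)
O - B = -481/2 - 1*2252 = -481/2 - 2252 = -4985/2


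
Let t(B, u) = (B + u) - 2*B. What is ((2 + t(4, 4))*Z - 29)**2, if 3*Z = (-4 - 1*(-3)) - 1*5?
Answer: 1089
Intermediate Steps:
t(B, u) = u - B
Z = -2 (Z = ((-4 - 1*(-3)) - 1*5)/3 = ((-4 + 3) - 5)/3 = (-1 - 5)/3 = (1/3)*(-6) = -2)
((2 + t(4, 4))*Z - 29)**2 = ((2 + (4 - 1*4))*(-2) - 29)**2 = ((2 + (4 - 4))*(-2) - 29)**2 = ((2 + 0)*(-2) - 29)**2 = (2*(-2) - 29)**2 = (-4 - 29)**2 = (-33)**2 = 1089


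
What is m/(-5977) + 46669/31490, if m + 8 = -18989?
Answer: 877156143/188215730 ≈ 4.6604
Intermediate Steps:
m = -18997 (m = -8 - 18989 = -18997)
m/(-5977) + 46669/31490 = -18997/(-5977) + 46669/31490 = -18997*(-1/5977) + 46669*(1/31490) = 18997/5977 + 46669/31490 = 877156143/188215730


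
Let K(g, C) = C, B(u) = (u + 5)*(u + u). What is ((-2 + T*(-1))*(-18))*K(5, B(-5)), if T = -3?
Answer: 0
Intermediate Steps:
B(u) = 2*u*(5 + u) (B(u) = (5 + u)*(2*u) = 2*u*(5 + u))
((-2 + T*(-1))*(-18))*K(5, B(-5)) = ((-2 - 3*(-1))*(-18))*(2*(-5)*(5 - 5)) = ((-2 + 3)*(-18))*(2*(-5)*0) = (1*(-18))*0 = -18*0 = 0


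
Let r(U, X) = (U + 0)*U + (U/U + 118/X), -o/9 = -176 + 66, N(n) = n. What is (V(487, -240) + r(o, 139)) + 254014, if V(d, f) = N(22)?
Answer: 171545161/139 ≈ 1.2341e+6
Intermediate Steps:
V(d, f) = 22
o = 990 (o = -9*(-176 + 66) = -9*(-110) = 990)
r(U, X) = 1 + U**2 + 118/X (r(U, X) = U*U + (1 + 118/X) = U**2 + (1 + 118/X) = 1 + U**2 + 118/X)
(V(487, -240) + r(o, 139)) + 254014 = (22 + (1 + 990**2 + 118/139)) + 254014 = (22 + (1 + 980100 + 118*(1/139))) + 254014 = (22 + (1 + 980100 + 118/139)) + 254014 = (22 + 136234157/139) + 254014 = 136237215/139 + 254014 = 171545161/139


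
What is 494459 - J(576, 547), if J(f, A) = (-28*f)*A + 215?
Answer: 9316260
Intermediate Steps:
J(f, A) = 215 - 28*A*f (J(f, A) = -28*A*f + 215 = 215 - 28*A*f)
494459 - J(576, 547) = 494459 - (215 - 28*547*576) = 494459 - (215 - 8822016) = 494459 - 1*(-8821801) = 494459 + 8821801 = 9316260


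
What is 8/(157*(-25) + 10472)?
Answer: 8/6547 ≈ 0.0012219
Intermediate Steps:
8/(157*(-25) + 10472) = 8/(-3925 + 10472) = 8/6547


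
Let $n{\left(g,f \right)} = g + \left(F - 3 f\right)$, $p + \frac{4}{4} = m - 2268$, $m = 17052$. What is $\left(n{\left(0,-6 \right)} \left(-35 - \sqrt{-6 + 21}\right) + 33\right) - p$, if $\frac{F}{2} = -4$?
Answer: $-15100 - 10 \sqrt{15} \approx -15139.0$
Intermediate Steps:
$F = -8$ ($F = 2 \left(-4\right) = -8$)
$p = 14783$ ($p = -1 + \left(17052 - 2268\right) = -1 + 14784 = 14783$)
$n{\left(g,f \right)} = -8 + g - 3 f$ ($n{\left(g,f \right)} = g - \left(8 + 3 f\right) = -8 + g - 3 f$)
$\left(n{\left(0,-6 \right)} \left(-35 - \sqrt{-6 + 21}\right) + 33\right) - p = \left(\left(-8 + 0 - -18\right) \left(-35 - \sqrt{-6 + 21}\right) + 33\right) - 14783 = \left(\left(-8 + 0 + 18\right) \left(-35 - \sqrt{15}\right) + 33\right) - 14783 = \left(10 \left(-35 - \sqrt{15}\right) + 33\right) - 14783 = \left(\left(-350 - 10 \sqrt{15}\right) + 33\right) - 14783 = \left(-317 - 10 \sqrt{15}\right) - 14783 = -15100 - 10 \sqrt{15}$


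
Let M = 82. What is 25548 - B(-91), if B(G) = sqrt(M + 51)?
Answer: 25548 - sqrt(133) ≈ 25536.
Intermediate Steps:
B(G) = sqrt(133) (B(G) = sqrt(82 + 51) = sqrt(133))
25548 - B(-91) = 25548 - sqrt(133)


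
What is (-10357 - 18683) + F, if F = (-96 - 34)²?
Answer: -12140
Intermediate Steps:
F = 16900 (F = (-130)² = 16900)
(-10357 - 18683) + F = (-10357 - 18683) + 16900 = -29040 + 16900 = -12140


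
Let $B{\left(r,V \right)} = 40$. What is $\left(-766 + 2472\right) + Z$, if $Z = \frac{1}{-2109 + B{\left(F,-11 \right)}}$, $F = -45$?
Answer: $\frac{3529713}{2069} \approx 1706.0$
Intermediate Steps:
$Z = - \frac{1}{2069}$ ($Z = \frac{1}{-2109 + 40} = \frac{1}{-2069} = - \frac{1}{2069} \approx -0.00048333$)
$\left(-766 + 2472\right) + Z = \left(-766 + 2472\right) - \frac{1}{2069} = 1706 - \frac{1}{2069} = \frac{3529713}{2069}$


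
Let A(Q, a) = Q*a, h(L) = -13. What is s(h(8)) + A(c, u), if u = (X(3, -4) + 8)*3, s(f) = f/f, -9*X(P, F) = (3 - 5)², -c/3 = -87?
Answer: 5917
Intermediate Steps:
c = 261 (c = -3*(-87) = 261)
X(P, F) = -4/9 (X(P, F) = -(3 - 5)²/9 = -⅑*(-2)² = -⅑*4 = -4/9)
s(f) = 1
u = 68/3 (u = (-4/9 + 8)*3 = (68/9)*3 = 68/3 ≈ 22.667)
s(h(8)) + A(c, u) = 1 + 261*(68/3) = 1 + 5916 = 5917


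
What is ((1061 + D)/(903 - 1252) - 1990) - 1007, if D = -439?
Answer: -1046575/349 ≈ -2998.8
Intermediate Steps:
((1061 + D)/(903 - 1252) - 1990) - 1007 = ((1061 - 439)/(903 - 1252) - 1990) - 1007 = (622/(-349) - 1990) - 1007 = (622*(-1/349) - 1990) - 1007 = (-622/349 - 1990) - 1007 = -695132/349 - 1007 = -1046575/349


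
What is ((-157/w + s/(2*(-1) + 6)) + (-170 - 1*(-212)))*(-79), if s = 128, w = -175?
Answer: -1035453/175 ≈ -5916.9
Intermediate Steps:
((-157/w + s/(2*(-1) + 6)) + (-170 - 1*(-212)))*(-79) = ((-157/(-175) + 128/(2*(-1) + 6)) + (-170 - 1*(-212)))*(-79) = ((-157*(-1/175) + 128/(-2 + 6)) + (-170 + 212))*(-79) = ((157/175 + 128/4) + 42)*(-79) = ((157/175 + 128*(¼)) + 42)*(-79) = ((157/175 + 32) + 42)*(-79) = (5757/175 + 42)*(-79) = (13107/175)*(-79) = -1035453/175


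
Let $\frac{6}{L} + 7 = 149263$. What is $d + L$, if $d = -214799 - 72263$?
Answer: $- \frac{7140954311}{24876} \approx -2.8706 \cdot 10^{5}$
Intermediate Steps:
$L = \frac{1}{24876}$ ($L = \frac{6}{-7 + 149263} = \frac{6}{149256} = 6 \cdot \frac{1}{149256} = \frac{1}{24876} \approx 4.0199 \cdot 10^{-5}$)
$d = -287062$
$d + L = -287062 + \frac{1}{24876} = - \frac{7140954311}{24876}$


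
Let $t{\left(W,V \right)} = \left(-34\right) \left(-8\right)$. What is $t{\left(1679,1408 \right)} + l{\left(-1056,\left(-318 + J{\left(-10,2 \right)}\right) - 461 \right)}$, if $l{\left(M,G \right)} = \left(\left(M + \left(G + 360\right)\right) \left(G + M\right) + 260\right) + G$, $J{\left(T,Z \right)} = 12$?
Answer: $2666814$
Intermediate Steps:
$t{\left(W,V \right)} = 272$
$l{\left(M,G \right)} = 260 + G + \left(G + M\right) \left(360 + G + M\right)$ ($l{\left(M,G \right)} = \left(\left(M + \left(360 + G\right)\right) \left(G + M\right) + 260\right) + G = \left(\left(360 + G + M\right) \left(G + M\right) + 260\right) + G = \left(\left(G + M\right) \left(360 + G + M\right) + 260\right) + G = \left(260 + \left(G + M\right) \left(360 + G + M\right)\right) + G = 260 + G + \left(G + M\right) \left(360 + G + M\right)$)
$t{\left(1679,1408 \right)} + l{\left(-1056,\left(-318 + J{\left(-10,2 \right)}\right) - 461 \right)} = 272 + \left(260 + \left(\left(-318 + 12\right) - 461\right)^{2} + \left(-1056\right)^{2} + 360 \left(-1056\right) + 361 \left(\left(-318 + 12\right) - 461\right) + 2 \left(\left(-318 + 12\right) - 461\right) \left(-1056\right)\right) = 272 + \left(260 + \left(-306 - 461\right)^{2} + 1115136 - 380160 + 361 \left(-306 - 461\right) + 2 \left(-306 - 461\right) \left(-1056\right)\right) = 272 + \left(260 + \left(-767\right)^{2} + 1115136 - 380160 + 361 \left(-767\right) + 2 \left(-767\right) \left(-1056\right)\right) = 272 + \left(260 + 588289 + 1115136 - 380160 - 276887 + 1619904\right) = 272 + 2666542 = 2666814$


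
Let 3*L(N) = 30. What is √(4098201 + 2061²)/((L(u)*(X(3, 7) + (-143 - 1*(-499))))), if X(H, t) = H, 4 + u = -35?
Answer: √8345922/3590 ≈ 0.80472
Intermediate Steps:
u = -39 (u = -4 - 35 = -39)
L(N) = 10 (L(N) = (⅓)*30 = 10)
√(4098201 + 2061²)/((L(u)*(X(3, 7) + (-143 - 1*(-499))))) = √(4098201 + 2061²)/((10*(3 + (-143 - 1*(-499))))) = √(4098201 + 4247721)/((10*(3 + (-143 + 499)))) = √8345922/((10*(3 + 356))) = √8345922/((10*359)) = √8345922/3590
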